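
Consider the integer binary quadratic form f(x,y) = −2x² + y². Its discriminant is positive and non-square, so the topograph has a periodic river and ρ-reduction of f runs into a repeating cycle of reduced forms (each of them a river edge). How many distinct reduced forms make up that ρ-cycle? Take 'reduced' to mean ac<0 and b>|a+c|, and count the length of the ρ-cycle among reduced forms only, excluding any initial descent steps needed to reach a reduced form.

D = 8, ⌊√D⌋ = 2
descent: ρ → (1,2,-1)  [lands on river]
river: ρ → (-1,2,1)
ρ-cycle length = 2 (tail of 1 descent step not counted)

2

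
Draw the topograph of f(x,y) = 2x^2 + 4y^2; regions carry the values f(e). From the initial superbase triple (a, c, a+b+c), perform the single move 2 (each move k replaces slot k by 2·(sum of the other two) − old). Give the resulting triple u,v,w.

start (2,4,6) = (f(1,0),f(0,1),f(1,1))
replace slot 2: 2·(2+6) − 4 = 12 → (2,12,6)

2,12,6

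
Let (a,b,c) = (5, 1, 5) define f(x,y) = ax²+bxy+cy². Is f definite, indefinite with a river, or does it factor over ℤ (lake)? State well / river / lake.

D = b²−4ac = 1² − 4·5·5 = -99
D < 0 ⇒ definite ⇒ every region one sign ⇒ single well

well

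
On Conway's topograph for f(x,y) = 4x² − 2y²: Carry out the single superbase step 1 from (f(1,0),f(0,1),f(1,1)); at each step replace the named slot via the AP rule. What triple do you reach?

start (4,-2,2) = (f(1,0),f(0,1),f(1,1))
replace slot 1: 2·((-2)+2) − 4 = -4 → (-4,-2,2)

-4,-2,2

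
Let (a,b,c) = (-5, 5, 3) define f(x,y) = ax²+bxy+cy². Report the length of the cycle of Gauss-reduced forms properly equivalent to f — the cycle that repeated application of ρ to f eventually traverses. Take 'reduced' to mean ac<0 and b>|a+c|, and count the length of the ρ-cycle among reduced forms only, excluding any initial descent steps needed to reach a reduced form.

D = 85, ⌊√D⌋ = 9
river: ρ → (3,7,-3)
river: ρ → (-3,5,5)
river: ρ → (5,5,-3)
river: ρ → (-3,7,3)
river: ρ → (3,5,-5)
river: ρ → (-5,5,3)
ρ-cycle length = 6 (tail of 0 descent steps not counted)

6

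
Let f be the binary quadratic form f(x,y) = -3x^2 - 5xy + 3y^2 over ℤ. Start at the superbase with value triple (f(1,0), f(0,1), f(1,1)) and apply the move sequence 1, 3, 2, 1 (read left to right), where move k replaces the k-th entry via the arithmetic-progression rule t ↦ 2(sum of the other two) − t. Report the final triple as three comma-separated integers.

start (-3,3,-5) = (f(1,0),f(0,1),f(1,1))
replace slot 1: 2·(3+(-5)) − (-3) = -1 → (-1,3,-5)
replace slot 3: 2·((-1)+3) − (-5) = 9 → (-1,3,9)
replace slot 2: 2·((-1)+9) − 3 = 13 → (-1,13,9)
replace slot 1: 2·(13+9) − (-1) = 45 → (45,13,9)

45,13,9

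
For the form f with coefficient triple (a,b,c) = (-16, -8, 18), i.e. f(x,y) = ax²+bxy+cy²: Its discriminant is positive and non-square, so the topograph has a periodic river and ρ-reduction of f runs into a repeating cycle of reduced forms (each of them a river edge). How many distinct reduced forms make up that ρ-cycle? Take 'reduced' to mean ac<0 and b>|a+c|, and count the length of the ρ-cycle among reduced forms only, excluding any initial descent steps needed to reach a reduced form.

D = 1216, ⌊√D⌋ = 34
descent: ρ → (18,8,-16)  [lands on river]
river: ρ → (-16,24,10)
river: ρ → (10,16,-24)
river: ρ → (-24,32,2)
river: ρ → (2,32,-24)
river: ρ → (-24,16,10)
river: ρ → (10,24,-16)
river: ρ → (-16,8,18)
river: ρ → (18,28,-6)
river: ρ → (-6,32,8)
river: ρ → (8,32,-6)
river: ρ → (-6,28,18)
ρ-cycle length = 12 (tail of 1 descent step not counted)

12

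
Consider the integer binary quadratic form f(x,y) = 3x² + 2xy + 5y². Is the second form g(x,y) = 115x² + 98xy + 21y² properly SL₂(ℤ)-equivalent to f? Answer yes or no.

D₁ = -56, D₂ = -56
f: reduced (well bottom): (3,2,5) with a≤c, −a<b≤a
g: flip: (115,98,21)→(21,-98,115)
g: translate: b→-14 (≡-98 mod 42), so (21,-98,115)→(21,-14,3)
g: flip: (21,-14,3)→(3,14,21)
g: translate: b→2 (≡14 mod 6), so (3,14,21)→(3,2,5)
g: reduced (well bottom): (3,2,5) with a≤c, −a<b≤a
reduced forms (3, 2, 5) vs (3, 2, 5) ⇒ equivalent

yes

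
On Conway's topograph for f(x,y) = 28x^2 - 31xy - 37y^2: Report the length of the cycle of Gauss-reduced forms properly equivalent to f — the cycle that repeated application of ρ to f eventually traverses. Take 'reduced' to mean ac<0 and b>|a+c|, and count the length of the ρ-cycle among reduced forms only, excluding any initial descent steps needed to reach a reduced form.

D = 5105, ⌊√D⌋ = 71
descent: ρ → (-37,31,28)  [lands on river]
river: ρ → (28,25,-40)
river: ρ → (-40,55,13)
river: ρ → (13,49,-52)
river: ρ → (-52,55,10)
river: ρ → (10,65,-22)
river: ρ → (-22,67,7)
river: ρ → (7,59,-58)
river: ρ → (-58,57,8)
river: ρ → (8,71,-2)
river: ρ → (-2,69,43)
river: ρ → (43,17,-28)
river: ρ → (-28,39,32)
river: ρ → (32,25,-35)
river: ρ → (-35,45,22)
river: ρ → (22,43,-37)
ρ-cycle length = 16 (tail of 1 descent step not counted)

16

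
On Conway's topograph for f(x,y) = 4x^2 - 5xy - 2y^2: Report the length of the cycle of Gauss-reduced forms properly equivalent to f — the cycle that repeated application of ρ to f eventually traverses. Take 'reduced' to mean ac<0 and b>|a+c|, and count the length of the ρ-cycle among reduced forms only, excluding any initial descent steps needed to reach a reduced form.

D = 57, ⌊√D⌋ = 7
descent: ρ → (-2,5,4)  [lands on river]
river: ρ → (4,3,-3)
river: ρ → (-3,3,4)
river: ρ → (4,5,-2)
river: ρ → (-2,7,1)
river: ρ → (1,7,-2)
ρ-cycle length = 6 (tail of 1 descent step not counted)

6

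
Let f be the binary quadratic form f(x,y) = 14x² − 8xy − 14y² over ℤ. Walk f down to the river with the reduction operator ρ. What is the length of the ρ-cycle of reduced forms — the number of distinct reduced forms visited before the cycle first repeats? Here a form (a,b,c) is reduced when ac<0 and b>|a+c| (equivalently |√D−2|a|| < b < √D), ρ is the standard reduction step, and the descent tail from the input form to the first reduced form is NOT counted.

D = 848, ⌊√D⌋ = 29
descent: ρ → (-14,8,14)  [lands on river]
river: ρ → (14,20,-8)
river: ρ → (-8,28,2)
river: ρ → (2,28,-8)
river: ρ → (-8,20,14)
river: ρ → (14,8,-14)
river: ρ → (-14,20,8)
river: ρ → (8,28,-2)
river: ρ → (-2,28,8)
river: ρ → (8,20,-14)
ρ-cycle length = 10 (tail of 1 descent step not counted)

10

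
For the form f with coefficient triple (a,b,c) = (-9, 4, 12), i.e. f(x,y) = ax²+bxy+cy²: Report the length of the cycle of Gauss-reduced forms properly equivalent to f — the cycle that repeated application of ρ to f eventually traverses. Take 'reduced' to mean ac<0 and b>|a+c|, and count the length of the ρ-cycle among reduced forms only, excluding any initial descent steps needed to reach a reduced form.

D = 448, ⌊√D⌋ = 21
river: ρ → (12,20,-1)
river: ρ → (-1,20,12)
river: ρ → (12,4,-9)
river: ρ → (-9,14,7)
river: ρ → (7,14,-9)
river: ρ → (-9,4,12)
ρ-cycle length = 6 (tail of 0 descent steps not counted)

6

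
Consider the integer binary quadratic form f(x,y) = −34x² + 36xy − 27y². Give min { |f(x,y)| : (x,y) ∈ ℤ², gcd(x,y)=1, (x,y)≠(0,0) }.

translate: b→32 (≡-36 mod 68), so (34,-36,27)→(34,32,25)
flip: (34,32,25)→(25,-32,34)
translate: b→18 (≡-32 mod 50), so (25,-32,34)→(25,18,27)
reduced (well bottom): (25,18,27) with a≤c, −a<b≤a
well minimum |f| = |-25| = 25 (negative-definite)

25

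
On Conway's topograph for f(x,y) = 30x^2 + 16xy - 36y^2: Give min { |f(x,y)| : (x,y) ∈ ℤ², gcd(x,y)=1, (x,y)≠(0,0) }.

river: ρ → (-36,56,10)
river: ρ → (10,64,-12)
river: ρ → (-12,56,30)
river: ρ → (30,64,-4)
river: ρ → (-4,64,30)
river: ρ → (30,56,-12)
river: ρ → (-12,64,10)
river: ρ → (10,56,-36)
river: ρ → (-36,16,30)
river: ρ → (30,44,-22)
river: ρ → (-22,44,30)
river: ρ → (30,16,-36)
closes: descent 0, river 12
min |a| on river = 4

4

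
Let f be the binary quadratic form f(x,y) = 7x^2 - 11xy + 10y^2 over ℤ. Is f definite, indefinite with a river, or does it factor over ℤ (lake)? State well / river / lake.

D = b²−4ac = (-11)² − 4·7·10 = -159
D < 0 ⇒ definite ⇒ every region one sign ⇒ single well

well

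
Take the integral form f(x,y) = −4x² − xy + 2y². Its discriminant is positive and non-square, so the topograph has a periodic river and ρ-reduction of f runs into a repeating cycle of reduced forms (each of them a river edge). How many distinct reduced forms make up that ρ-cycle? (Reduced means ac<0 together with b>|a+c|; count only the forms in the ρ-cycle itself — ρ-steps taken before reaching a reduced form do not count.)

D = 33, ⌊√D⌋ = 5
descent: ρ → (2,5,-1)  [lands on river]
river: ρ → (-1,5,2)
river: ρ → (2,3,-3)
river: ρ → (-3,3,2)
ρ-cycle length = 4 (tail of 1 descent step not counted)

4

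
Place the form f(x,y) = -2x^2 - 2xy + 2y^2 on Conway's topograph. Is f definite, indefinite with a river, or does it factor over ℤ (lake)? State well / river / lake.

D = b²−4ac = (-2)² − 4·(-2)·2 = 20
D > 0 non-square ⇒ indefinite ⇒ periodic river

river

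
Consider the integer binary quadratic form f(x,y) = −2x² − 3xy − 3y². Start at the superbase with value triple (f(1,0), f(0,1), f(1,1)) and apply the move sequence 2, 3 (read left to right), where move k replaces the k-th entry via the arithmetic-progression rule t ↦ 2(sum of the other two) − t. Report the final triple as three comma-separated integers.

start (-2,-3,-8) = (f(1,0),f(0,1),f(1,1))
replace slot 2: 2·((-2)+(-8)) − (-3) = -17 → (-2,-17,-8)
replace slot 3: 2·((-2)+(-17)) − (-8) = -30 → (-2,-17,-30)

-2,-17,-30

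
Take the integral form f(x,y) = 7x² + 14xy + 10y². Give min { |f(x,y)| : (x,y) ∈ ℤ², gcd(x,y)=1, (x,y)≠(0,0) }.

translate: b→0 (≡14 mod 14), so (7,14,10)→(7,0,3)
flip: (7,0,3)→(3,0,7)
reduced (well bottom): (3,0,7) with a≤c, −a<b≤a
well minimum = a = 3

3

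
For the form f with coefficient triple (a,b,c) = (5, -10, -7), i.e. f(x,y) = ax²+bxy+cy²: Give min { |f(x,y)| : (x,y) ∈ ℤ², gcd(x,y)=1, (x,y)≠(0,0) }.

descent: ρ → (-7,10,5)  [lands on river]
river: ρ → (5,10,-7)
river: ρ → (-7,4,8)
river: ρ → (8,12,-3)
river: ρ → (-3,12,8)
river: ρ → (8,4,-7)
closes: descent 1, river 6
min |a| on river = 3

3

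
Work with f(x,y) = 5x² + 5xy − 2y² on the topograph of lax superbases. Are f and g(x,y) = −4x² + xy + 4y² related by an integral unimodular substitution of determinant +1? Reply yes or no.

D₁ = 65, D₂ = 65
river cycle of f (length 6): (-2, 7, 2), (2, 5, -5), (-5, 5, 2), (2, 7, -2), (-2, 5, 5), (5, 5, -2)
river cycle of g (length 6): (4, 7, -1), (-1, 7, 4), (4, 1, -4), (-4, 7, 1), (1, 7, -4), (-4, 1, 4)
cycles differ ⇒ inequivalent

no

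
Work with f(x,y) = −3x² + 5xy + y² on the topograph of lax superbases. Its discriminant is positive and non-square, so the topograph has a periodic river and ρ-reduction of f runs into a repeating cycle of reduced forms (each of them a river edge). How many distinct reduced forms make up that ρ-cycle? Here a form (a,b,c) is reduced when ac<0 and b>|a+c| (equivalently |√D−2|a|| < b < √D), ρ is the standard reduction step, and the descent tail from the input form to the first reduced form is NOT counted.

D = 37, ⌊√D⌋ = 6
river: ρ → (1,5,-3)
river: ρ → (-3,1,3)
river: ρ → (3,5,-1)
river: ρ → (-1,5,3)
river: ρ → (3,1,-3)
river: ρ → (-3,5,1)
ρ-cycle length = 6 (tail of 0 descent steps not counted)

6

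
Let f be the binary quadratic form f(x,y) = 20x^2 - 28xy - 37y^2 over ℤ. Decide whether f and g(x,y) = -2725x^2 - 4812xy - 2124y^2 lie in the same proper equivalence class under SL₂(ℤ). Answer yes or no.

D₁ = 3744, D₂ = 3744
river cycle of f (length 10): (-37, 28, 20), (20, 52, -13), (-13, 52, 20), (20, 28, -37), (-37, 46, 11), (11, 42, -45), (-45, 48, 8), (8, 48, -45), (-45, 42, 11), (11, 46, -37)
river cycle of g (length 10): (-37, 28, 20), (20, 52, -13), (-13, 52, 20), (20, 28, -37), (-37, 46, 11), (11, 42, -45), (-45, 48, 8), (8, 48, -45), (-45, 42, 11), (11, 46, -37)
cycles coincide ⇒ equivalent

yes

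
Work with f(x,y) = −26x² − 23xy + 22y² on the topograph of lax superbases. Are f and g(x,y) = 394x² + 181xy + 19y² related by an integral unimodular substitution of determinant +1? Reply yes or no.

D₁ = 2817, D₂ = 2817
river cycle of f (length 34): (22, 23, -26), (-26, 29, 19), (19, 47, -8), (-8, 49, 13), (13, 29, -38), (-38, 47, 4), (4, 49, -26), (-26, 3, 27), (27, 51, -2), (-2, 53, 1), … (24 more)
river cycle of g (length 34): (19, 47, -8), (-8, 49, 13), (13, 29, -38), (-38, 47, 4), (4, 49, -26), (-26, 3, 27), (27, 51, -2), (-2, 53, 1), (1, 53, -2), (-2, 51, 27), … (24 more)
cycles coincide ⇒ equivalent

yes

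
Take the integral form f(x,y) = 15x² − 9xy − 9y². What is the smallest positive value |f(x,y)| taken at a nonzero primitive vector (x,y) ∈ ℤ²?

descent: ρ → (-9,9,15)  [lands on river]
river: ρ → (15,21,-3)
river: ρ → (-3,21,15)
river: ρ → (15,9,-9)
closes: descent 1, river 4
min |a| on river = 3

3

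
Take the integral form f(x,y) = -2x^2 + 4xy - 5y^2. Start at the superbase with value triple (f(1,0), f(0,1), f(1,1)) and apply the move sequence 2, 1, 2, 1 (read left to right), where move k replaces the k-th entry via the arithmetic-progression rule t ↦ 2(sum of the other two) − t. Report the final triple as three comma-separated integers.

start (-2,-5,-3) = (f(1,0),f(0,1),f(1,1))
replace slot 2: 2·((-2)+(-3)) − (-5) = -5 → (-2,-5,-3)
replace slot 1: 2·((-5)+(-3)) − (-2) = -14 → (-14,-5,-3)
replace slot 2: 2·((-14)+(-3)) − (-5) = -29 → (-14,-29,-3)
replace slot 1: 2·((-29)+(-3)) − (-14) = -50 → (-50,-29,-3)

-50,-29,-3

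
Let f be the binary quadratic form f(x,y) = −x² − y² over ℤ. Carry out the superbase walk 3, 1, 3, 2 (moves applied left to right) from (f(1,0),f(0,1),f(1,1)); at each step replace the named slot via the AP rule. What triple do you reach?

start (-1,-1,-2) = (f(1,0),f(0,1),f(1,1))
replace slot 3: 2·((-1)+(-1)) − (-2) = -2 → (-1,-1,-2)
replace slot 1: 2·((-1)+(-2)) − (-1) = -5 → (-5,-1,-2)
replace slot 3: 2·((-5)+(-1)) − (-2) = -10 → (-5,-1,-10)
replace slot 2: 2·((-5)+(-10)) − (-1) = -29 → (-5,-29,-10)

-5,-29,-10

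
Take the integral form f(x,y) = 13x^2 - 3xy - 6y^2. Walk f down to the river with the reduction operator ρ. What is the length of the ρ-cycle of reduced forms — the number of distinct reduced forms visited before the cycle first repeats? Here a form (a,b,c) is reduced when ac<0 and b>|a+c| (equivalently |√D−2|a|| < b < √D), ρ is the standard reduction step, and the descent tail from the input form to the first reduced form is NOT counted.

D = 321, ⌊√D⌋ = 17
descent: ρ → (-6,15,4)  [lands on river]
river: ρ → (4,17,-2)
river: ρ → (-2,15,12)
river: ρ → (12,9,-5)
river: ρ → (-5,11,10)
river: ρ → (10,9,-6)
ρ-cycle length = 6 (tail of 1 descent step not counted)

6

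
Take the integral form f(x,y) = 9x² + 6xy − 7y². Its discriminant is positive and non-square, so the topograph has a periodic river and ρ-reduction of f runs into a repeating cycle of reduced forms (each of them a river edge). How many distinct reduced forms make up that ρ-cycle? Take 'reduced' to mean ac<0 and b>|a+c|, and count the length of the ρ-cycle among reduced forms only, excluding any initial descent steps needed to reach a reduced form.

D = 288, ⌊√D⌋ = 16
river: ρ → (-7,8,8)
river: ρ → (8,8,-7)
river: ρ → (-7,6,9)
river: ρ → (9,12,-4)
river: ρ → (-4,12,9)
river: ρ → (9,6,-7)
ρ-cycle length = 6 (tail of 0 descent steps not counted)

6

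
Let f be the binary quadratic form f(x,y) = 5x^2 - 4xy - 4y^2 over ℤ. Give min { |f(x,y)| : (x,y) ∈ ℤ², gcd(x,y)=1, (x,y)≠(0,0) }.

descent: ρ → (-4,4,5)  [lands on river]
river: ρ → (5,6,-3)
river: ρ → (-3,6,5)
river: ρ → (5,4,-4)
closes: descent 1, river 4
min |a| on river = 3

3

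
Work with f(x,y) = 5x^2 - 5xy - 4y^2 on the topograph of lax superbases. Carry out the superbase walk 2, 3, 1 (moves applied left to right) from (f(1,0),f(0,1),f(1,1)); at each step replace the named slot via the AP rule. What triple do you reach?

start (5,-4,-4) = (f(1,0),f(0,1),f(1,1))
replace slot 2: 2·(5+(-4)) − (-4) = 6 → (5,6,-4)
replace slot 3: 2·(5+6) − (-4) = 26 → (5,6,26)
replace slot 1: 2·(6+26) − 5 = 59 → (59,6,26)

59,6,26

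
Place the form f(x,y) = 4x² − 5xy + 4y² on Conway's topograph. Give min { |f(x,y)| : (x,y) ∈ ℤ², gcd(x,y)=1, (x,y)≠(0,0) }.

translate: b→3 (≡-5 mod 8), so (4,-5,4)→(4,3,3)
flip: (4,3,3)→(3,-3,4)
translate: b→3 (≡-3 mod 6), so (3,-3,4)→(3,3,4)
reduced (well bottom): (3,3,4) with a≤c, −a<b≤a
well minimum = a = 3

3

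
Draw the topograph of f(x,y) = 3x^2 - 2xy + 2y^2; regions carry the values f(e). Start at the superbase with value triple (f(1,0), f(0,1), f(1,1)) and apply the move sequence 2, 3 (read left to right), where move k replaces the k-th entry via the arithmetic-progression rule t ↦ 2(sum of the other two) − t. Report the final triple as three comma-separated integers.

start (3,2,3) = (f(1,0),f(0,1),f(1,1))
replace slot 2: 2·(3+3) − 2 = 10 → (3,10,3)
replace slot 3: 2·(3+10) − 3 = 23 → (3,10,23)

3,10,23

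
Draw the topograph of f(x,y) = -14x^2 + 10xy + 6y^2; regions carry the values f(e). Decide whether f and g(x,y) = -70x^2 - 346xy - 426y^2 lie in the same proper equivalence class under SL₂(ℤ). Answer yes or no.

D₁ = 436, D₂ = 436
river cycle of f (length 14): (6, 14, -10), (-10, 6, 10), (10, 14, -6), (-6, 10, 14), (14, 18, -2), (-2, 18, 14), (14, 10, -6), (-6, 14, 10), (10, 6, -10), (-10, 14, 6), … (4 more)
river cycle of g (length 14): (-14, 10, 6), (6, 14, -10), (-10, 6, 10), (10, 14, -6), (-6, 10, 14), (14, 18, -2), (-2, 18, 14), (14, 10, -6), (-6, 14, 10), (10, 6, -10), … (4 more)
cycles coincide ⇒ equivalent

yes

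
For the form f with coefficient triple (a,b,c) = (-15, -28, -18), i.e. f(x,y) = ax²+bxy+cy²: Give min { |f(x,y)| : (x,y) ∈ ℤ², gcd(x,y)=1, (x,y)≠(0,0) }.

translate: b→-2 (≡28 mod 30), so (15,28,18)→(15,-2,5)
flip: (15,-2,5)→(5,2,15)
reduced (well bottom): (5,2,15) with a≤c, −a<b≤a
well minimum |f| = |-5| = 5 (negative-definite)

5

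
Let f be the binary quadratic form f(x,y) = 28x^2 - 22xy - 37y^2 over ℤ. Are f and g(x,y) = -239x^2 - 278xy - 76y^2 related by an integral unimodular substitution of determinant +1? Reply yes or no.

D₁ = 4628, D₂ = 4628
river cycle of f (length 14): (-37, 22, 28), (28, 34, -31), (-31, 28, 31), (31, 34, -28), (-28, 22, 37), (37, 52, -13), (-13, 52, 37), (37, 22, -28), (-28, 34, 31), (31, 28, -31), … (4 more)
river cycle of g (length 14): (13, 52, -37), (-37, 22, 28), (28, 34, -31), (-31, 28, 31), (31, 34, -28), (-28, 22, 37), (37, 52, -13), (-13, 52, 37), (37, 22, -28), (-28, 34, 31), … (4 more)
cycles coincide ⇒ equivalent

yes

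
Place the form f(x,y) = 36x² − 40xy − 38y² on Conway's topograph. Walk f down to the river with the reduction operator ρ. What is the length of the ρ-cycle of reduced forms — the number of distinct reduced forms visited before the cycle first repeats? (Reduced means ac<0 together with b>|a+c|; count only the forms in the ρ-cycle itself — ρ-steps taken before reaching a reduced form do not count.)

D = 7072, ⌊√D⌋ = 84
descent: ρ → (-38,40,36)  [lands on river]
river: ρ → (36,32,-42)
river: ρ → (-42,52,26)
river: ρ → (26,52,-42)
river: ρ → (-42,32,36)
river: ρ → (36,40,-38)
river: ρ → (-38,36,38)
river: ρ → (38,40,-36)
river: ρ → (-36,32,42)
river: ρ → (42,52,-26)
river: ρ → (-26,52,42)
river: ρ → (42,32,-36)
river: ρ → (-36,40,38)
river: ρ → (38,36,-38)
ρ-cycle length = 14 (tail of 1 descent step not counted)

14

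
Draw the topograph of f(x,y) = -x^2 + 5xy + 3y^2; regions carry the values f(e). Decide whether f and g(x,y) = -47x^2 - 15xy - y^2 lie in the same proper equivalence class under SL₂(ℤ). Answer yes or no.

D₁ = 37, D₂ = 37
river cycle of f (length 6): (3, 1, -3), (-3, 5, 1), (1, 5, -3), (-3, 1, 3), (3, 5, -1), (-1, 5, 3)
river cycle of g (length 6): (-1, 5, 3), (3, 1, -3), (-3, 5, 1), (1, 5, -3), (-3, 1, 3), (3, 5, -1)
cycles coincide ⇒ equivalent

yes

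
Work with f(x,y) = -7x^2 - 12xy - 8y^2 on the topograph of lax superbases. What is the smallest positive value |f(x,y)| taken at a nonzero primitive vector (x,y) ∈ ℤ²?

translate: b→-2 (≡12 mod 14), so (7,12,8)→(7,-2,3)
flip: (7,-2,3)→(3,2,7)
reduced (well bottom): (3,2,7) with a≤c, −a<b≤a
well minimum |f| = |-3| = 3 (negative-definite)

3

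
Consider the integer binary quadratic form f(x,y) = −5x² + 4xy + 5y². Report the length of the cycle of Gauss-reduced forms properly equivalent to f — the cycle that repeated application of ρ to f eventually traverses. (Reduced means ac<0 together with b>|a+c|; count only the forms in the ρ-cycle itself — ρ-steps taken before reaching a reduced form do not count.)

D = 116, ⌊√D⌋ = 10
river: ρ → (5,6,-4)
river: ρ → (-4,10,1)
river: ρ → (1,10,-4)
river: ρ → (-4,6,5)
river: ρ → (5,4,-5)
river: ρ → (-5,6,4)
river: ρ → (4,10,-1)
river: ρ → (-1,10,4)
river: ρ → (4,6,-5)
river: ρ → (-5,4,5)
ρ-cycle length = 10 (tail of 0 descent steps not counted)

10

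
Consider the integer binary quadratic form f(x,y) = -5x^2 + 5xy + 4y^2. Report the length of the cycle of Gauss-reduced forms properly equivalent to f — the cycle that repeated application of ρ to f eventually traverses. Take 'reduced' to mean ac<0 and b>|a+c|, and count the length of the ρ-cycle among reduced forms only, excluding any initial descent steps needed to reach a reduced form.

D = 105, ⌊√D⌋ = 10
river: ρ → (4,3,-6)
river: ρ → (-6,9,1)
river: ρ → (1,9,-6)
river: ρ → (-6,3,4)
river: ρ → (4,5,-5)
river: ρ → (-5,5,4)
ρ-cycle length = 6 (tail of 0 descent steps not counted)

6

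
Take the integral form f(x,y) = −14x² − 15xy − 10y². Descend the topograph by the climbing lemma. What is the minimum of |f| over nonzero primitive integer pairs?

translate: b→-13 (≡15 mod 28), so (14,15,10)→(14,-13,9)
flip: (14,-13,9)→(9,13,14)
translate: b→-5 (≡13 mod 18), so (9,13,14)→(9,-5,10)
reduced (well bottom): (9,-5,10) with a≤c, −a<b≤a
well minimum |f| = |-9| = 9 (negative-definite)

9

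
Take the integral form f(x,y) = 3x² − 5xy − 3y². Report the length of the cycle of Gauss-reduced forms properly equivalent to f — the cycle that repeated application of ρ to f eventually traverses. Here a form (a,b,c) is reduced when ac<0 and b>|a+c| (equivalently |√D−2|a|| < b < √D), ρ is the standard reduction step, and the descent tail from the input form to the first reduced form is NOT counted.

D = 61, ⌊√D⌋ = 7
descent: ρ → (-3,5,3)  [lands on river]
river: ρ → (3,7,-1)
river: ρ → (-1,7,3)
river: ρ → (3,5,-3)
river: ρ → (-3,7,1)
river: ρ → (1,7,-3)
ρ-cycle length = 6 (tail of 1 descent step not counted)

6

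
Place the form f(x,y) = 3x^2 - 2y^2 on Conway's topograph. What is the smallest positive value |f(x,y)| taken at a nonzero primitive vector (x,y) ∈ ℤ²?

descent: ρ → (-2,4,1)  [lands on river]
river: ρ → (1,4,-2)
closes: descent 1, river 2
min |a| on river = 1

1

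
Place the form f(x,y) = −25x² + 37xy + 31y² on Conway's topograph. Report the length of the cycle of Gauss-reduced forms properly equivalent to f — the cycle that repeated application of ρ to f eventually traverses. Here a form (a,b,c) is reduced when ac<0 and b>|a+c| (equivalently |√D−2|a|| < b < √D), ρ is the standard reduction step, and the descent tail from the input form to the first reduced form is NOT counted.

D = 4469, ⌊√D⌋ = 66
river: ρ → (31,25,-31)
river: ρ → (-31,37,25)
river: ρ → (25,63,-5)
river: ρ → (-5,57,61)
river: ρ → (61,65,-1)
river: ρ → (-1,65,61)
river: ρ → (61,57,-5)
river: ρ → (-5,63,25)
river: ρ → (25,37,-31)
river: ρ → (-31,25,31)
river: ρ → (31,37,-25)
river: ρ → (-25,63,5)
river: ρ → (5,57,-61)
river: ρ → (-61,65,1)
river: ρ → (1,65,-61)
river: ρ → (-61,57,5)
river: ρ → (5,63,-25)
river: ρ → (-25,37,31)
ρ-cycle length = 18 (tail of 0 descent steps not counted)

18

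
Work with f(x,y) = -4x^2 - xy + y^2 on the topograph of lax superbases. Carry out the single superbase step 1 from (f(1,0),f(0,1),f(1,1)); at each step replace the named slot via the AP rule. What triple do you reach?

start (-4,1,-4) = (f(1,0),f(0,1),f(1,1))
replace slot 1: 2·(1+(-4)) − (-4) = -2 → (-2,1,-4)

-2,1,-4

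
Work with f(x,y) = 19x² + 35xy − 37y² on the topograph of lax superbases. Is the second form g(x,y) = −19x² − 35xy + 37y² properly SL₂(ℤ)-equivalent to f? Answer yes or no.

D₁ = 4037, D₂ = 4037
river cycle of f (length 14): (-37, 39, 17), (17, 63, -1), (-1, 63, 17), (17, 39, -37), (-37, 35, 19), (19, 41, -31), (-31, 21, 29), (29, 37, -23), (-23, 55, 11), (11, 55, -23), … (4 more)
river cycle of g (length 14): (37, 35, -19), (-19, 41, 31), (31, 21, -29), (-29, 37, 23), (23, 55, -11), (-11, 55, 23), (23, 37, -29), (-29, 21, 31), (31, 41, -19), (-19, 35, 37), … (4 more)
cycles differ ⇒ inequivalent

no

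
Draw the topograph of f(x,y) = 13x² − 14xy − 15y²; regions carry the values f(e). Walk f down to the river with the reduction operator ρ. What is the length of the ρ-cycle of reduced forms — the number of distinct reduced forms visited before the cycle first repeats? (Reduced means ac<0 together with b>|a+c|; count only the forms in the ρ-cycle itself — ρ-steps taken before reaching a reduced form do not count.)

D = 976, ⌊√D⌋ = 31
descent: ρ → (-15,14,13)  [lands on river]
river: ρ → (13,12,-16)
river: ρ → (-16,20,9)
river: ρ → (9,16,-20)
river: ρ → (-20,24,5)
river: ρ → (5,26,-15)
river: ρ → (-15,4,16)
river: ρ → (16,28,-3)
river: ρ → (-3,26,25)
river: ρ → (25,24,-4)
river: ρ → (-4,24,25)
river: ρ → (25,26,-3)
river: ρ → (-3,28,16)
river: ρ → (16,4,-15)
river: ρ → (-15,26,5)
river: ρ → (5,24,-20)
river: ρ → (-20,16,9)
river: ρ → (9,20,-16)
river: ρ → (-16,12,13)
river: ρ → (13,14,-15)
river: ρ → (-15,16,12)
river: ρ → (12,8,-19)
river: ρ → (-19,30,1)
river: ρ → (1,30,-19)
river: ρ → (-19,8,12)
river: ρ → (12,16,-15)
ρ-cycle length = 26 (tail of 1 descent step not counted)

26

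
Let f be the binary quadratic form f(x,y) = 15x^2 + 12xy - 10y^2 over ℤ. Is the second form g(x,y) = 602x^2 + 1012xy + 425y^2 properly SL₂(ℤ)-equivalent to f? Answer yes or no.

D₁ = 744, D₂ = 744
river cycle of f (length 10): (-10, 8, 17), (17, 26, -1), (-1, 26, 17), (17, 8, -10), (-10, 12, 15), (15, 18, -7), (-7, 24, 6), (6, 24, -7), (-7, 18, 15), (15, 12, -10)
river cycle of g (length 10): (15, 12, -10), (-10, 8, 17), (17, 26, -1), (-1, 26, 17), (17, 8, -10), (-10, 12, 15), (15, 18, -7), (-7, 24, 6), (6, 24, -7), (-7, 18, 15)
cycles coincide ⇒ equivalent

yes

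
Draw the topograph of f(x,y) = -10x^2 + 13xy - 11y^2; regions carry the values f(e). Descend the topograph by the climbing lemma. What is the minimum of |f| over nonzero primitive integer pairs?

translate: b→7 (≡-13 mod 20), so (10,-13,11)→(10,7,8)
flip: (10,7,8)→(8,-7,10)
reduced (well bottom): (8,-7,10) with a≤c, −a<b≤a
well minimum |f| = |-8| = 8 (negative-definite)

8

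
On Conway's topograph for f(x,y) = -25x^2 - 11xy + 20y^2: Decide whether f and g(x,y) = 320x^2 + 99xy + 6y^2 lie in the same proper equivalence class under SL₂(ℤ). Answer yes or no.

D₁ = 2121, D₂ = 2121
river cycle of f (length 28): (20, 11, -25), (-25, 39, 6), (6, 45, -4), (-4, 43, 17), (17, 25, -22), (-22, 19, 20), (20, 21, -21), (-21, 21, 20), (20, 19, -22), (-22, 25, 17), … (18 more)
river cycle of g (length 28): (6, 45, -4), (-4, 43, 17), (17, 25, -22), (-22, 19, 20), (20, 21, -21), (-21, 21, 20), (20, 19, -22), (-22, 25, 17), (17, 43, -4), (-4, 45, 6), … (18 more)
cycles coincide ⇒ equivalent

yes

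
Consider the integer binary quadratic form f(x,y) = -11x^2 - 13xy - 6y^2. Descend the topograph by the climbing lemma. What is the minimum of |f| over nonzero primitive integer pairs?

translate: b→-9 (≡13 mod 22), so (11,13,6)→(11,-9,4)
flip: (11,-9,4)→(4,9,11)
translate: b→1 (≡9 mod 8), so (4,9,11)→(4,1,6)
reduced (well bottom): (4,1,6) with a≤c, −a<b≤a
well minimum |f| = |-4| = 4 (negative-definite)

4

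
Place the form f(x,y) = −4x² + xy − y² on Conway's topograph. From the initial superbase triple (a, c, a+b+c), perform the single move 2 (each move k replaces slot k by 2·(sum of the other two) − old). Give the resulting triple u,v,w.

start (-4,-1,-4) = (f(1,0),f(0,1),f(1,1))
replace slot 2: 2·((-4)+(-4)) − (-1) = -15 → (-4,-15,-4)

-4,-15,-4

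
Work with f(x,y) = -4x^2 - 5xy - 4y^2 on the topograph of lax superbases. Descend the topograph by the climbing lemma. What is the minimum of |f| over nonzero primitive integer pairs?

translate: b→-3 (≡5 mod 8), so (4,5,4)→(4,-3,3)
flip: (4,-3,3)→(3,3,4)
reduced (well bottom): (3,3,4) with a≤c, −a<b≤a
well minimum |f| = |-3| = 3 (negative-definite)

3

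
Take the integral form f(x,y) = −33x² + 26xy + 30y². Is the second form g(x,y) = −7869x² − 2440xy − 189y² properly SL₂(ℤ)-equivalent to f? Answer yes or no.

D₁ = 4636, D₂ = 4636
river cycle of f (length 38): (30, 34, -29), (-29, 24, 35), (35, 46, -18), (-18, 62, 11), (11, 48, -53), (-53, 58, 6), (6, 62, -33), (-33, 4, 35), (35, 66, -2), (-2, 66, 35), … (28 more)
river cycle of g (length 38): (-33, 26, 30), (30, 34, -29), (-29, 24, 35), (35, 46, -18), (-18, 62, 11), (11, 48, -53), (-53, 58, 6), (6, 62, -33), (-33, 4, 35), (35, 66, -2), … (28 more)
cycles coincide ⇒ equivalent

yes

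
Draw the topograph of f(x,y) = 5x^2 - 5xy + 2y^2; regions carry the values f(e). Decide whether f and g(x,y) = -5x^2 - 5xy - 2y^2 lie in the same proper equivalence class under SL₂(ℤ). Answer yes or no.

D₁ = -15, D₂ = -15
f: translate: b→5 (≡-5 mod 10), so (5,-5,2)→(5,5,2)
f: flip: (5,5,2)→(2,-5,5)
f: translate: b→-1 (≡-5 mod 4), so (2,-5,5)→(2,-1,2)
f: flip: (2,-1,2)→(2,1,2)
f: reduced (well bottom): (2,1,2) with a≤c, −a<b≤a
g is negative-definite; reduce −g:
−g: flip: (5,5,2)→(2,-5,5)
−g: translate: b→-1 (≡-5 mod 4), so (2,-5,5)→(2,-1,2)
−g: flip: (2,-1,2)→(2,1,2)
−g: reduced (well bottom): (2,1,2) with a≤c, −a<b≤a
flip sign back: reduced form of g is (-2,-1,-2)
reduced forms (2, 1, 2) vs (-2, -1, -2) ⇒ inequivalent

no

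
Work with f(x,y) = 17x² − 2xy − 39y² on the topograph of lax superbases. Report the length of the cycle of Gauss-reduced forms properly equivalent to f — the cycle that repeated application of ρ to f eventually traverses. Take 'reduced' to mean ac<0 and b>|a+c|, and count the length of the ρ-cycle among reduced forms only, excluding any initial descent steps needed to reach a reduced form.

D = 2656, ⌊√D⌋ = 51
descent: ρ → (-39,2,17)
descent: ρ → (17,32,-24)  [lands on river]
river: ρ → (-24,16,25)
river: ρ → (25,34,-15)
river: ρ → (-15,26,33)
river: ρ → (33,40,-8)
river: ρ → (-8,40,33)
river: ρ → (33,26,-15)
river: ρ → (-15,34,25)
river: ρ → (25,16,-24)
river: ρ → (-24,32,17)
river: ρ → (17,36,-20)
river: ρ → (-20,44,9)
river: ρ → (9,46,-15)
river: ρ → (-15,44,12)
river: ρ → (12,28,-39)
river: ρ → (-39,50,1)
river: ρ → (1,50,-39)
river: ρ → (-39,28,12)
river: ρ → (12,44,-15)
river: ρ → (-15,46,9)
river: ρ → (9,44,-20)
river: ρ → (-20,36,17)
ρ-cycle length = 22 (tail of 2 descent steps not counted)

22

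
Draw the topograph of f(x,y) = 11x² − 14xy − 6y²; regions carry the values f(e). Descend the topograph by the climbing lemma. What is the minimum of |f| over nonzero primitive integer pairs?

descent: ρ → (-6,14,11)  [lands on river]
river: ρ → (11,8,-9)
river: ρ → (-9,10,10)
river: ρ → (10,10,-9)
river: ρ → (-9,8,11)
river: ρ → (11,14,-6)
river: ρ → (-6,10,15)
river: ρ → (15,20,-1)
river: ρ → (-1,20,15)
river: ρ → (15,10,-6)
closes: descent 1, river 10
min |a| on river = 1

1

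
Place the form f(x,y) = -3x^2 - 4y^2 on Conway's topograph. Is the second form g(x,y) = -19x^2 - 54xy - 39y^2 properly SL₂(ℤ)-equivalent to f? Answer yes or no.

D₁ = -48, D₂ = -48
f is negative-definite; reduce −f:
−f: reduced (well bottom): (3,0,4) with a≤c, −a<b≤a
flip sign back: reduced form of f is (-3,0,-4)
g is negative-definite; reduce −g:
−g: translate: b→16 (≡54 mod 38), so (19,54,39)→(19,16,4)
−g: flip: (19,16,4)→(4,-16,19)
−g: translate: b→0 (≡-16 mod 8), so (4,-16,19)→(4,0,3)
−g: flip: (4,0,3)→(3,0,4)
−g: reduced (well bottom): (3,0,4) with a≤c, −a<b≤a
flip sign back: reduced form of g is (-3,0,-4)
reduced forms (-3, 0, -4) vs (-3, 0, -4) ⇒ equivalent

yes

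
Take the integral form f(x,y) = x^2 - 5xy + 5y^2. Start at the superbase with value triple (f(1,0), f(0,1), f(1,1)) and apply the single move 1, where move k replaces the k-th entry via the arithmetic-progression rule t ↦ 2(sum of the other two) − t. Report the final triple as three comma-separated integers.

start (1,5,1) = (f(1,0),f(0,1),f(1,1))
replace slot 1: 2·(5+1) − 1 = 11 → (11,5,1)

11,5,1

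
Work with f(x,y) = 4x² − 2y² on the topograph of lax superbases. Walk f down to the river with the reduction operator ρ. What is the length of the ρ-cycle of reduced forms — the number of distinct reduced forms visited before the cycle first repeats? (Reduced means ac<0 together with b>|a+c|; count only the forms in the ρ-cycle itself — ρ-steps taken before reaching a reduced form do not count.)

D = 32, ⌊√D⌋ = 5
descent: ρ → (-2,4,2)  [lands on river]
river: ρ → (2,4,-2)
ρ-cycle length = 2 (tail of 1 descent step not counted)

2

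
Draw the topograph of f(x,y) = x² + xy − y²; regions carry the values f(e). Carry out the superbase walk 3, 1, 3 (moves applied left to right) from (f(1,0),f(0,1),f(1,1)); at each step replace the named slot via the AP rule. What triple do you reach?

start (1,-1,1) = (f(1,0),f(0,1),f(1,1))
replace slot 3: 2·(1+(-1)) − 1 = -1 → (1,-1,-1)
replace slot 1: 2·((-1)+(-1)) − 1 = -5 → (-5,-1,-1)
replace slot 3: 2·((-5)+(-1)) − (-1) = -11 → (-5,-1,-11)

-5,-1,-11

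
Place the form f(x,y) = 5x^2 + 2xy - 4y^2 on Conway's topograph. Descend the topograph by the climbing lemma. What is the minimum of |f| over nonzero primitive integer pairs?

river: ρ → (-4,6,3)
river: ρ → (3,6,-4)
river: ρ → (-4,2,5)
river: ρ → (5,8,-1)
river: ρ → (-1,8,5)
river: ρ → (5,2,-4)
closes: descent 0, river 6
min |a| on river = 1

1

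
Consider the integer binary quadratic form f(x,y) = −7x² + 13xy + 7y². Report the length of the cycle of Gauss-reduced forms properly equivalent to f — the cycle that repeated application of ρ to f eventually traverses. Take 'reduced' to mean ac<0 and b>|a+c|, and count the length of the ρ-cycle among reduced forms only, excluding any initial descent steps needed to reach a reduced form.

D = 365, ⌊√D⌋ = 19
river: ρ → (7,15,-5)
river: ρ → (-5,15,7)
river: ρ → (7,13,-7)
river: ρ → (-7,15,5)
river: ρ → (5,15,-7)
river: ρ → (-7,13,7)
ρ-cycle length = 6 (tail of 0 descent steps not counted)

6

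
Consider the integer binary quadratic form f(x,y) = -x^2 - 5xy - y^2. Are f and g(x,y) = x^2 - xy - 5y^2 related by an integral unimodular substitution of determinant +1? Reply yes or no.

D₁ = 21, D₂ = 21
river cycle of f (length 2): (-1, 3, 3), (3, 3, -1)
river cycle of g (length 2): (1, 3, -3), (-3, 3, 1)
cycles differ ⇒ inequivalent

no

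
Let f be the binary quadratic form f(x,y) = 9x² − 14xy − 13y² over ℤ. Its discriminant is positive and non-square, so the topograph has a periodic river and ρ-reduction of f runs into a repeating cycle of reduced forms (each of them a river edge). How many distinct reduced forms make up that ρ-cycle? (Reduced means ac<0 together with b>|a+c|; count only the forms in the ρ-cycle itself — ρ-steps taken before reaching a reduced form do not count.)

D = 664, ⌊√D⌋ = 25
descent: ρ → (-13,14,9)  [lands on river]
river: ρ → (9,22,-5)
river: ρ → (-5,18,17)
river: ρ → (17,16,-6)
river: ρ → (-6,20,11)
river: ρ → (11,24,-2)
river: ρ → (-2,24,11)
river: ρ → (11,20,-6)
river: ρ → (-6,16,17)
river: ρ → (17,18,-5)
river: ρ → (-5,22,9)
river: ρ → (9,14,-13)
river: ρ → (-13,12,10)
river: ρ → (10,8,-15)
river: ρ → (-15,22,3)
river: ρ → (3,20,-22)
river: ρ → (-22,24,1)
river: ρ → (1,24,-22)
river: ρ → (-22,20,3)
river: ρ → (3,22,-15)
river: ρ → (-15,8,10)
river: ρ → (10,12,-13)
ρ-cycle length = 22 (tail of 1 descent step not counted)

22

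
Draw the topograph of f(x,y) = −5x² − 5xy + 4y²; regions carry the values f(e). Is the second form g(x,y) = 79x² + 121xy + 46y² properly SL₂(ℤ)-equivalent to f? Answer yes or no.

D₁ = 105, D₂ = 105
river cycle of f (length 6): (4, 5, -5), (-5, 5, 4), (4, 3, -6), (-6, 9, 1), (1, 9, -6), (-6, 3, 4)
river cycle of g (length 6): (4, 5, -5), (-5, 5, 4), (4, 3, -6), (-6, 9, 1), (1, 9, -6), (-6, 3, 4)
cycles coincide ⇒ equivalent

yes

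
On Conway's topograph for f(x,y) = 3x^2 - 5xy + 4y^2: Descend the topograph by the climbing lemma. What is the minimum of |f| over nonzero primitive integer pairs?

translate: b→1 (≡-5 mod 6), so (3,-5,4)→(3,1,2)
flip: (3,1,2)→(2,-1,3)
reduced (well bottom): (2,-1,3) with a≤c, −a<b≤a
well minimum = a = 2

2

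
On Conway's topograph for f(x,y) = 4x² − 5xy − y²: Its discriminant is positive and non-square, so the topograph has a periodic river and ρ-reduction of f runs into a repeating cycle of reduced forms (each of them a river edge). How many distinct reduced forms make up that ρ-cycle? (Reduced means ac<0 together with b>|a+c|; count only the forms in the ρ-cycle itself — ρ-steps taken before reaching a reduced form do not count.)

D = 41, ⌊√D⌋ = 6
descent: ρ → (-1,5,4)  [lands on river]
river: ρ → (4,3,-2)
river: ρ → (-2,5,2)
river: ρ → (2,3,-4)
river: ρ → (-4,5,1)
river: ρ → (1,5,-4)
river: ρ → (-4,3,2)
river: ρ → (2,5,-2)
river: ρ → (-2,3,4)
river: ρ → (4,5,-1)
ρ-cycle length = 10 (tail of 1 descent step not counted)

10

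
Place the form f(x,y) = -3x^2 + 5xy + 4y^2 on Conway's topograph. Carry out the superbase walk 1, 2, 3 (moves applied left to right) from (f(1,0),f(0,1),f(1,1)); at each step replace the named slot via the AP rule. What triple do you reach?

start (-3,4,6) = (f(1,0),f(0,1),f(1,1))
replace slot 1: 2·(4+6) − (-3) = 23 → (23,4,6)
replace slot 2: 2·(23+6) − 4 = 54 → (23,54,6)
replace slot 3: 2·(23+54) − 6 = 148 → (23,54,148)

23,54,148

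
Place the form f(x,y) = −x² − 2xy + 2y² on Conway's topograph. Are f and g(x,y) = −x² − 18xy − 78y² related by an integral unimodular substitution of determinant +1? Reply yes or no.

D₁ = 12, D₂ = 12
river cycle of f (length 2): (2, 2, -1), (-1, 2, 2)
river cycle of g (length 2): (-1, 2, 2), (2, 2, -1)
cycles coincide ⇒ equivalent

yes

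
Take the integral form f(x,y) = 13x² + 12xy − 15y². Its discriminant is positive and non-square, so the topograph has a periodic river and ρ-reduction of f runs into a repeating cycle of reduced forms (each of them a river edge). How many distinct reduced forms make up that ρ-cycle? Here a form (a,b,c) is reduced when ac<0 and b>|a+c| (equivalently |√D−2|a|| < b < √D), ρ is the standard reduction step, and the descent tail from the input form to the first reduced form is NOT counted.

D = 924, ⌊√D⌋ = 30
river: ρ → (-15,18,10)
river: ρ → (10,22,-11)
river: ρ → (-11,22,10)
river: ρ → (10,18,-15)
river: ρ → (-15,12,13)
river: ρ → (13,14,-14)
river: ρ → (-14,14,13)
river: ρ → (13,12,-15)
ρ-cycle length = 8 (tail of 0 descent steps not counted)

8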